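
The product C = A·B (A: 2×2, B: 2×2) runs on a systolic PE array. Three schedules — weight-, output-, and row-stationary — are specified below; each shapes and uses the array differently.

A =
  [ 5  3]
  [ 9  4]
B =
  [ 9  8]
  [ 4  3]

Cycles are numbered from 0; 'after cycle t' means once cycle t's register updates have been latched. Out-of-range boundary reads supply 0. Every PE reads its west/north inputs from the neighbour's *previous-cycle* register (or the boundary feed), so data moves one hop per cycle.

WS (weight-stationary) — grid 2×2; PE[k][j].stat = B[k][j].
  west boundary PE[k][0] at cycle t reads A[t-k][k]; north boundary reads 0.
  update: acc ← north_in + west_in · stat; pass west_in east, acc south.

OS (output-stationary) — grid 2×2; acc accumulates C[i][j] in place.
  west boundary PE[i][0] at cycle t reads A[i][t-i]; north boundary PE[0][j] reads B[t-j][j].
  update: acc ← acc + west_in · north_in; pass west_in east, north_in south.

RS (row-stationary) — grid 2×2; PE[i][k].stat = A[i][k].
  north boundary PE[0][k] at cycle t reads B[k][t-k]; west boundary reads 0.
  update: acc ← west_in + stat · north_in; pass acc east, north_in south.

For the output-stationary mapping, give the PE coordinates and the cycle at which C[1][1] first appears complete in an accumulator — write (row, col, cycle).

OS: C[1][1] accumulates in PE[1][1]:
  after 0 — PE[1][1] acc=0, pass-E 0, pass-S 0
  after 1 — PE[1][1] acc=0, pass-E 0, pass-S 0
  after 2 — PE[1][1] acc=72, pass-E 9, pass-S 8
  after 3 — PE[1][1] acc=84, pass-E 4, pass-S 3

(row, col, cycle) = (1, 1, 3)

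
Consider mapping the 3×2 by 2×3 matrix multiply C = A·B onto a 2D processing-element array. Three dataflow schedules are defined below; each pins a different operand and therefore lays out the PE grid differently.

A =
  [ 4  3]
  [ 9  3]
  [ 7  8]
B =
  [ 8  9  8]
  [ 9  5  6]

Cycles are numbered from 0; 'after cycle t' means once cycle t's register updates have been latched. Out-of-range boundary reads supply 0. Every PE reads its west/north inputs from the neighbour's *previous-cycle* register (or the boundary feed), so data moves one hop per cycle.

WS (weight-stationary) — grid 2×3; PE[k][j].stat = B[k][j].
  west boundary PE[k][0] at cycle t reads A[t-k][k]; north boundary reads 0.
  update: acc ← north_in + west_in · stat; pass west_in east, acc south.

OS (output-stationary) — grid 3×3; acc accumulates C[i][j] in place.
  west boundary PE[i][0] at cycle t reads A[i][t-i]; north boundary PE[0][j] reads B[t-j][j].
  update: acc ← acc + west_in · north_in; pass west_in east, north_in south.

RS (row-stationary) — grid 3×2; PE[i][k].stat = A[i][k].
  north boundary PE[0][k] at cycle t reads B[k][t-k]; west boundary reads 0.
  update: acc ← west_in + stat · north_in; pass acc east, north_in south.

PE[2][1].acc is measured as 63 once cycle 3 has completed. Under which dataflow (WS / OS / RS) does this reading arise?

WS (2×3): PE[2][1] does not exist.
OS (3×3 grid), PE[2][1]:
  t=0 PE[2][1]: acc=0 h=0 v=0
  t=1 PE[2][1]: acc=0 h=0 v=0
  t=2 PE[2][1]: acc=0 h=0 v=0
  t=3 PE[2][1]: acc=63 h=7 v=9
RS (3×2 grid), PE[2][1]:
  t=0 PE[2][1]: acc=0 h=0 v=0
  t=1 PE[2][1]: acc=0 h=0 v=0
  t=2 PE[2][1]: acc=0 h=0 v=0
  t=3 PE[2][1]: acc=128 h=128 v=9

dataflow = OS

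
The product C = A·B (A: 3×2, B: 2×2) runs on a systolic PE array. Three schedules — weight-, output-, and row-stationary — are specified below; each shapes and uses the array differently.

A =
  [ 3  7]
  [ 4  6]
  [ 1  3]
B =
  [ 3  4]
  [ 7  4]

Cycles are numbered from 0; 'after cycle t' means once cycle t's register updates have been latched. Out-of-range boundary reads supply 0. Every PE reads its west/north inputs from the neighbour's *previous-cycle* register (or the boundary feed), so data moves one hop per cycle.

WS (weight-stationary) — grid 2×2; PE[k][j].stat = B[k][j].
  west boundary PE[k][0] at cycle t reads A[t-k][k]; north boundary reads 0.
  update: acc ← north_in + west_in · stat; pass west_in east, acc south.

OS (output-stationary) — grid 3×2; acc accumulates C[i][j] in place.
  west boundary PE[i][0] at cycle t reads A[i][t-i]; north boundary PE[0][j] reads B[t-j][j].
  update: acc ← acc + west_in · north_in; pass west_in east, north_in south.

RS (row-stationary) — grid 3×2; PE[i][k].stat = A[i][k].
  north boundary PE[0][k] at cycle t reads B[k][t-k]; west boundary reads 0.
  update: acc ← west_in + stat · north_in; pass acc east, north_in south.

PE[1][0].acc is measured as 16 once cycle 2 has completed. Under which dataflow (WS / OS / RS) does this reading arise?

dataflow = RS

WS [2×2] PE[1][0] across cycles:
  [0] (1,0) acc=0 (h:0 v:0)
  [1] (1,0) acc=58 (h:7 v:58)
  [2] (1,0) acc=54 (h:6 v:54)
OS [3×2] PE[1][0] across cycles:
  [0] (1,0) acc=0 (h:0 v:0)
  [1] (1,0) acc=12 (h:4 v:3)
  [2] (1,0) acc=54 (h:6 v:7)
RS [3×2] PE[1][0] across cycles:
  [0] (1,0) acc=0 (h:0 v:0)
  [1] (1,0) acc=12 (h:12 v:3)
  [2] (1,0) acc=16 (h:16 v:4)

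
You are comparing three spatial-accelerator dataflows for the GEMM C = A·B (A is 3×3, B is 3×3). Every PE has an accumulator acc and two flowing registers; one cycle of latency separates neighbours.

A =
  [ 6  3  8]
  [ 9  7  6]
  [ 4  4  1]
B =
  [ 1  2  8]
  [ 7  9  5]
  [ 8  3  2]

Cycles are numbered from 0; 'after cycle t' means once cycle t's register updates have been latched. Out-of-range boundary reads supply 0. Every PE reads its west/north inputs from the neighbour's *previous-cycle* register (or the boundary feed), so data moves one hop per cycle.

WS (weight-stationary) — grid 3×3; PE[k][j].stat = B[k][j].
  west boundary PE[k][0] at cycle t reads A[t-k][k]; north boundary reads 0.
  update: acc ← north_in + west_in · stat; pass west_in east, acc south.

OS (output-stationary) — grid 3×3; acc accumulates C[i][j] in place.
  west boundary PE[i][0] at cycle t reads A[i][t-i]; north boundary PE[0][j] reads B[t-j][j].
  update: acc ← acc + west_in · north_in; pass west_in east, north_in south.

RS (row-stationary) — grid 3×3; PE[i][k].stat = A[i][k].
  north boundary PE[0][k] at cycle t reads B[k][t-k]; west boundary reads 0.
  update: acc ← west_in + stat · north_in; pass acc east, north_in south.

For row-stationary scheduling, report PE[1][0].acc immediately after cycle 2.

RS on a 3×3 grid — tracing PE[1][0] and its feeders:
  [0] (0,0) acc=6 (h:6 v:1)
  [0] (1,0) acc=0 (h:0 v:0)
  [1] (0,0) acc=12 (h:12 v:2)
  [1] (1,0) acc=9 (h:9 v:1)
  [2] (0,0) acc=48 (h:48 v:8)
  [2] (1,0) acc=18 (h:18 v:2)

PE[1][0].acc = 18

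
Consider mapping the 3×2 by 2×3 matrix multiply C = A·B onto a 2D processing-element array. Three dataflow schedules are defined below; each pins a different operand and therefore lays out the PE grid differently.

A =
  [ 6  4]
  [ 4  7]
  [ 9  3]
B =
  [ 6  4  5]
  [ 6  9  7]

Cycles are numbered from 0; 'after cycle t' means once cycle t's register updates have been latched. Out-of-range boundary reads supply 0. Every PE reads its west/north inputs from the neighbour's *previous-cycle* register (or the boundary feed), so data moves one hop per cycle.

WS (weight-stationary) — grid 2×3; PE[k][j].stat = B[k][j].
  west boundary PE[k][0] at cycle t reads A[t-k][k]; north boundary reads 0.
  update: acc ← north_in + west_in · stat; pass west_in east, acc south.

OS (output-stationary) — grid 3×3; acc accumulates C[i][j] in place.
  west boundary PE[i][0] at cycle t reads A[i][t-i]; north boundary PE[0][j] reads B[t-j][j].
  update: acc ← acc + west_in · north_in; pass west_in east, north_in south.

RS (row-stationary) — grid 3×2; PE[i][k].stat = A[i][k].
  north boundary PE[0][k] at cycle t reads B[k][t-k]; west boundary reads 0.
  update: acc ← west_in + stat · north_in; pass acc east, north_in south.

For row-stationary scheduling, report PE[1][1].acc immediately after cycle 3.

Tracing RS — 3×2 array, target PE[1][1]:
  @0  [0,1]  acc 0  |  →0  ↓0
  @0  [1,0]  acc 0  |  →0  ↓0
  @0  [1,1]  acc 0  |  →0  ↓0
  @1  [0,1]  acc 60  |  →60  ↓6
  @1  [1,0]  acc 24  |  →24  ↓6
  @1  [1,1]  acc 0  |  →0  ↓0
  @2  [0,1]  acc 60  |  →60  ↓9
  @2  [1,0]  acc 16  |  →16  ↓4
  @2  [1,1]  acc 66  |  →66  ↓6
  @3  [0,1]  acc 58  |  →58  ↓7
  @3  [1,0]  acc 20  |  →20  ↓5
  @3  [1,1]  acc 79  |  →79  ↓9

PE[1][1].acc = 79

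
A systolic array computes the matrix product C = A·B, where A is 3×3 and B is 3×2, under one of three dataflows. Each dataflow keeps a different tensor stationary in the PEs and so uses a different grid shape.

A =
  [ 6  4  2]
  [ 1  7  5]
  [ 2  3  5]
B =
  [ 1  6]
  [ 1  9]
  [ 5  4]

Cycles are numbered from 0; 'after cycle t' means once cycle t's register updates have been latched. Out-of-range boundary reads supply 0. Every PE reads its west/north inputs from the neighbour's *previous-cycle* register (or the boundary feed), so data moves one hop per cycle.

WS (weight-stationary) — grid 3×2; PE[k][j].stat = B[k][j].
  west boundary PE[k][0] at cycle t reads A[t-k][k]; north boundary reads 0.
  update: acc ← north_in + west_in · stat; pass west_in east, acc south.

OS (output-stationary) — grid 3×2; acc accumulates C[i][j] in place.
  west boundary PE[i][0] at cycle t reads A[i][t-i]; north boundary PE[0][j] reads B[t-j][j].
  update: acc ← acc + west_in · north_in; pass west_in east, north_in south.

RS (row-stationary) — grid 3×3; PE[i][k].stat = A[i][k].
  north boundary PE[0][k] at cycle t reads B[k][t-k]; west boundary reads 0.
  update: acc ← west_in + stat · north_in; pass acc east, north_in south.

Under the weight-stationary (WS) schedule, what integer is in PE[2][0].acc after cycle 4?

WS on a 3×2 grid — tracing PE[2][0] and its feeders:
  c0 r1c0: 0 / 0 / 0
  c0 r2c0: 0 / 0 / 0
  c1 r1c0: 10 / 4 / 10
  c1 r2c0: 0 / 0 / 0
  c2 r1c0: 8 / 7 / 8
  c2 r2c0: 20 / 2 / 20
  c3 r1c0: 5 / 3 / 5
  c3 r2c0: 33 / 5 / 33
  c4 r1c0: 0 / 0 / 0
  c4 r2c0: 30 / 5 / 30

PE[2][0].acc = 30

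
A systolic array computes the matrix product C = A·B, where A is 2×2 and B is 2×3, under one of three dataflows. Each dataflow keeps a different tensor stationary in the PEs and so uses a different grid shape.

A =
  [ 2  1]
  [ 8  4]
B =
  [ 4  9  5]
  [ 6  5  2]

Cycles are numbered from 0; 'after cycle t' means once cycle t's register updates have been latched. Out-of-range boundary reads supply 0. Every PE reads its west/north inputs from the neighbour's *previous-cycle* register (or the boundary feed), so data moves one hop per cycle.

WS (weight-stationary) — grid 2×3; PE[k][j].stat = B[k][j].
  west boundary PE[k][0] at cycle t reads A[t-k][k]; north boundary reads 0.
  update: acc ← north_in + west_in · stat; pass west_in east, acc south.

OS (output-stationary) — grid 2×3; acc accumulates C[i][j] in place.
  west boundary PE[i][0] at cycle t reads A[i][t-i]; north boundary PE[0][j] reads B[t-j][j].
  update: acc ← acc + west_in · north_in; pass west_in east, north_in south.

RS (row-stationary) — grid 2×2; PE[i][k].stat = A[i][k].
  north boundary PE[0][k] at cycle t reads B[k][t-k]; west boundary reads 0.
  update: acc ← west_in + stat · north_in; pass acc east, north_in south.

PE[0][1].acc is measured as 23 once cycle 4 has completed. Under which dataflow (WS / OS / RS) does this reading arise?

— WS: 2×3; PE[0][1] trace:
  step 0 · PE0,1: acc=0; fwd→0 fwd↓0
  step 1 · PE0,1: acc=18; fwd→2 fwd↓18
  step 2 · PE0,1: acc=72; fwd→8 fwd↓72
  step 3 · PE0,1: acc=0; fwd→0 fwd↓0
  step 4 · PE0,1: acc=0; fwd→0 fwd↓0
— OS: 2×3; PE[0][1] trace:
  step 0 · PE0,1: acc=0; fwd→0 fwd↓0
  step 1 · PE0,1: acc=18; fwd→2 fwd↓9
  step 2 · PE0,1: acc=23; fwd→1 fwd↓5
  step 3 · PE0,1: acc=23; fwd→0 fwd↓0
  step 4 · PE0,1: acc=23; fwd→0 fwd↓0
— RS: 2×2; PE[0][1] trace:
  step 0 · PE0,1: acc=0; fwd→0 fwd↓0
  step 1 · PE0,1: acc=14; fwd→14 fwd↓6
  step 2 · PE0,1: acc=23; fwd→23 fwd↓5
  step 3 · PE0,1: acc=12; fwd→12 fwd↓2
  step 4 · PE0,1: acc=0; fwd→0 fwd↓0

dataflow = OS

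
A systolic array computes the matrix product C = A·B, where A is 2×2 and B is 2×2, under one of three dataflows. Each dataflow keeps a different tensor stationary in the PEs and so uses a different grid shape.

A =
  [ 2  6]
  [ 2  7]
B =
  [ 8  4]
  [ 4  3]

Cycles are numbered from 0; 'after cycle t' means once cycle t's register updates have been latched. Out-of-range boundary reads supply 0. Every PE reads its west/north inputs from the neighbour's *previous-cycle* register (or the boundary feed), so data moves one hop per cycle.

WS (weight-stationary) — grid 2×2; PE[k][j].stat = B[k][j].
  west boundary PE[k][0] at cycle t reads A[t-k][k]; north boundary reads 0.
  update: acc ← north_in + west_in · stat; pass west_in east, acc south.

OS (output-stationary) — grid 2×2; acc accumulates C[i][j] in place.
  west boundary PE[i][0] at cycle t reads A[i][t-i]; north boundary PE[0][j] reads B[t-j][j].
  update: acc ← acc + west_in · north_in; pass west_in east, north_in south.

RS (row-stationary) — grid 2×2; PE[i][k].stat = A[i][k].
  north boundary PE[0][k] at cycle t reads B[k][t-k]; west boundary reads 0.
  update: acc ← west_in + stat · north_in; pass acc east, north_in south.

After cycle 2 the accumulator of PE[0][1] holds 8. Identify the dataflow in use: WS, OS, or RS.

dataflow = WS

— WS: 2×2; PE[0][1] trace:
  c0 r0c1: 0 / 0 / 0
  c1 r0c1: 8 / 2 / 8
  c2 r0c1: 8 / 2 / 8
— OS: 2×2; PE[0][1] trace:
  c0 r0c1: 0 / 0 / 0
  c1 r0c1: 8 / 2 / 4
  c2 r0c1: 26 / 6 / 3
— RS: 2×2; PE[0][1] trace:
  c0 r0c1: 0 / 0 / 0
  c1 r0c1: 40 / 40 / 4
  c2 r0c1: 26 / 26 / 3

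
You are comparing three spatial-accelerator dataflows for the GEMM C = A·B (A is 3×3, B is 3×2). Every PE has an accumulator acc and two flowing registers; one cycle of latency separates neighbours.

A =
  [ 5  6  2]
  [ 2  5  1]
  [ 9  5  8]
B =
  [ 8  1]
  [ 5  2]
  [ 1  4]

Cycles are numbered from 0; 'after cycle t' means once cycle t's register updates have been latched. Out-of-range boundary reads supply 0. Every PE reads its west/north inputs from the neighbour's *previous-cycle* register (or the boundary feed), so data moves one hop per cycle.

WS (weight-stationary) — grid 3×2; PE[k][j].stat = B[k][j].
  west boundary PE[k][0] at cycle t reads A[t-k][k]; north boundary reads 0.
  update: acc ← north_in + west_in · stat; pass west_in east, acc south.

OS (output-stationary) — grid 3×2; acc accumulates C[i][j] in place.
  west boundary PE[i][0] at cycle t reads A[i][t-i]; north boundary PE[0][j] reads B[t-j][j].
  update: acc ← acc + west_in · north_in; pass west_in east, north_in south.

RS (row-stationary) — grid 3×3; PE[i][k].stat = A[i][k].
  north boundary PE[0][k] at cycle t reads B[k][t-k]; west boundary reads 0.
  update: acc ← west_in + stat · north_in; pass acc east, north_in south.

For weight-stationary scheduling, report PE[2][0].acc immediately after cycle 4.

WS on a 3×2 grid — tracing PE[2][0] and its feeders:
  cycle 0: PE[1][0] → acc 0, east 0, south 0
  cycle 0: PE[2][0] → acc 0, east 0, south 0
  cycle 1: PE[1][0] → acc 70, east 6, south 70
  cycle 1: PE[2][0] → acc 0, east 0, south 0
  cycle 2: PE[1][0] → acc 41, east 5, south 41
  cycle 2: PE[2][0] → acc 72, east 2, south 72
  cycle 3: PE[1][0] → acc 97, east 5, south 97
  cycle 3: PE[2][0] → acc 42, east 1, south 42
  cycle 4: PE[1][0] → acc 0, east 0, south 0
  cycle 4: PE[2][0] → acc 105, east 8, south 105

PE[2][0].acc = 105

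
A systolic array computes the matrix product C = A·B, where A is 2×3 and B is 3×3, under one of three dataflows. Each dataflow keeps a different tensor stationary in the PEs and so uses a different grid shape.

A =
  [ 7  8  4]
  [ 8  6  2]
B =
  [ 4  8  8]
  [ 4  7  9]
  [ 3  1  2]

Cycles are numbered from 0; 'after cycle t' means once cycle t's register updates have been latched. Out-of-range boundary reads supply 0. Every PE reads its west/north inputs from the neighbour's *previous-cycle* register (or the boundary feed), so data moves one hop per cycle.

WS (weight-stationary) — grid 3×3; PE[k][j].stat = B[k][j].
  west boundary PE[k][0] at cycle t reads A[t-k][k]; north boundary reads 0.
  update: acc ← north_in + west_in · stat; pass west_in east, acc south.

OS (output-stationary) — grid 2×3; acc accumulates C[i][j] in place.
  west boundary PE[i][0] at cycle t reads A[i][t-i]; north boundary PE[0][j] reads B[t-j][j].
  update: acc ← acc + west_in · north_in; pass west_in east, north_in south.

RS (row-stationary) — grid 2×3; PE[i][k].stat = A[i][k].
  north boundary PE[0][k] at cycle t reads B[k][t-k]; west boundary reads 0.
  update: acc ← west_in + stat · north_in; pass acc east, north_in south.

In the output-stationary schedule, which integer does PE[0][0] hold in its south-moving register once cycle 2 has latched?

register = 3

OS on a 2×3 grid — tracing PE[0][0] and its feeders:
  t=0 PE[0][0]: acc=28 h=7 v=4
  t=1 PE[0][0]: acc=60 h=8 v=4
  t=2 PE[0][0]: acc=72 h=4 v=3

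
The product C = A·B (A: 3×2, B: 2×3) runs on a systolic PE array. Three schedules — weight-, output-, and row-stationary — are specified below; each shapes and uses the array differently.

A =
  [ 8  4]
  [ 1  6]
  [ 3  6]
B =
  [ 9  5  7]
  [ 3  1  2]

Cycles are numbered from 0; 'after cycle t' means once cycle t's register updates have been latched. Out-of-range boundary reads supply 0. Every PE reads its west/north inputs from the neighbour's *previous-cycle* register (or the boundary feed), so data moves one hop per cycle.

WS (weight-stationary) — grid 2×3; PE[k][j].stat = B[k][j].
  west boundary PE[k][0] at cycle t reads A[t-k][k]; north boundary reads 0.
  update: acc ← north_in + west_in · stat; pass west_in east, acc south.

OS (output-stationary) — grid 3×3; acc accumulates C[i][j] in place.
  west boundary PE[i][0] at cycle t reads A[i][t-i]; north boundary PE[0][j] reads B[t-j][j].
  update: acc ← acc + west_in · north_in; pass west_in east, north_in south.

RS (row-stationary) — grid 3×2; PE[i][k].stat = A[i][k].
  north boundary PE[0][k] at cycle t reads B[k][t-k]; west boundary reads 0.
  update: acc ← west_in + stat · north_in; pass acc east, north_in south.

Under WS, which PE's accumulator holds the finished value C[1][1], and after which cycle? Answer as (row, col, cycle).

WS — PE[1][1] is where C[1][1] collects:
  [0] (1,1) acc=0 (h:0 v:0)
  [1] (1,1) acc=0 (h:0 v:0)
  [2] (1,1) acc=44 (h:4 v:44)
  [3] (1,1) acc=11 (h:6 v:11)

(row, col, cycle) = (1, 1, 3)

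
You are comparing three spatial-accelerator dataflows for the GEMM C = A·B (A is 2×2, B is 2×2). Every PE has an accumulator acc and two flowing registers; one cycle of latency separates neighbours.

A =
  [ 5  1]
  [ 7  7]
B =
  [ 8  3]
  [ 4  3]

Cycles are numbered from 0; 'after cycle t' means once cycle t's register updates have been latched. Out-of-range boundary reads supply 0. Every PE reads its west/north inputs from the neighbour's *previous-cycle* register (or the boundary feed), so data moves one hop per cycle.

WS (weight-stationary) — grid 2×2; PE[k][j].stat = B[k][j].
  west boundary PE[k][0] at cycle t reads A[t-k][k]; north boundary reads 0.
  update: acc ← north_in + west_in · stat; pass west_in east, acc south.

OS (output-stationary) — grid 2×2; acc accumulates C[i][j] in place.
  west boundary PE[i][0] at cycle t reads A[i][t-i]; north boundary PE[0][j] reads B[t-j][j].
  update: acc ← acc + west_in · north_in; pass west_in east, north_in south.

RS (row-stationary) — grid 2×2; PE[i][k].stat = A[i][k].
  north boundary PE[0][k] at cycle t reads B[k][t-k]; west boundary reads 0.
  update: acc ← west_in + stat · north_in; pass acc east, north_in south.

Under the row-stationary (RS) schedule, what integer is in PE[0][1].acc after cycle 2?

PE[0][1].acc = 18

RS on a 2×2 grid — tracing PE[0][1] and its feeders:
  after 0 — PE[0][0] acc=40, pass-E 40, pass-S 8
  after 0 — PE[0][1] acc=0, pass-E 0, pass-S 0
  after 1 — PE[0][0] acc=15, pass-E 15, pass-S 3
  after 1 — PE[0][1] acc=44, pass-E 44, pass-S 4
  after 2 — PE[0][0] acc=0, pass-E 0, pass-S 0
  after 2 — PE[0][1] acc=18, pass-E 18, pass-S 3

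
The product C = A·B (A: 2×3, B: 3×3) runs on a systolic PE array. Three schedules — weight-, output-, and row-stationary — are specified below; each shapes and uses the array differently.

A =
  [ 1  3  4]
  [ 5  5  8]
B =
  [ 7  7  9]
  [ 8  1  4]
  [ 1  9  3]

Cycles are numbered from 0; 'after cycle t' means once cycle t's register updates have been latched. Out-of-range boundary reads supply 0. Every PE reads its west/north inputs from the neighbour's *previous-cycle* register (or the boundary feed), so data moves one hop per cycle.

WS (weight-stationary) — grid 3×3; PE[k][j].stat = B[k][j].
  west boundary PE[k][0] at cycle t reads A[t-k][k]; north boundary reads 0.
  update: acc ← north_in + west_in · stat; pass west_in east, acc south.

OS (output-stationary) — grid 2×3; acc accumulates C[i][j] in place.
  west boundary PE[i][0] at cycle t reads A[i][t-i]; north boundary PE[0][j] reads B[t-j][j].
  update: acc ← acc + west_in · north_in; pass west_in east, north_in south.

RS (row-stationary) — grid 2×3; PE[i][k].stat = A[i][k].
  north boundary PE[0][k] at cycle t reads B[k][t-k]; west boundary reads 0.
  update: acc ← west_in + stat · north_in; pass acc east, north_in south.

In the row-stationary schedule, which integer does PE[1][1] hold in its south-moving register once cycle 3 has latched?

register = 1

RS on a 2×3 grid — tracing PE[1][1] and its feeders:
  t=0 PE[0][1]: acc=0 h=0 v=0
  t=0 PE[1][0]: acc=0 h=0 v=0
  t=0 PE[1][1]: acc=0 h=0 v=0
  t=1 PE[0][1]: acc=31 h=31 v=8
  t=1 PE[1][0]: acc=35 h=35 v=7
  t=1 PE[1][1]: acc=0 h=0 v=0
  t=2 PE[0][1]: acc=10 h=10 v=1
  t=2 PE[1][0]: acc=35 h=35 v=7
  t=2 PE[1][1]: acc=75 h=75 v=8
  t=3 PE[0][1]: acc=21 h=21 v=4
  t=3 PE[1][0]: acc=45 h=45 v=9
  t=3 PE[1][1]: acc=40 h=40 v=1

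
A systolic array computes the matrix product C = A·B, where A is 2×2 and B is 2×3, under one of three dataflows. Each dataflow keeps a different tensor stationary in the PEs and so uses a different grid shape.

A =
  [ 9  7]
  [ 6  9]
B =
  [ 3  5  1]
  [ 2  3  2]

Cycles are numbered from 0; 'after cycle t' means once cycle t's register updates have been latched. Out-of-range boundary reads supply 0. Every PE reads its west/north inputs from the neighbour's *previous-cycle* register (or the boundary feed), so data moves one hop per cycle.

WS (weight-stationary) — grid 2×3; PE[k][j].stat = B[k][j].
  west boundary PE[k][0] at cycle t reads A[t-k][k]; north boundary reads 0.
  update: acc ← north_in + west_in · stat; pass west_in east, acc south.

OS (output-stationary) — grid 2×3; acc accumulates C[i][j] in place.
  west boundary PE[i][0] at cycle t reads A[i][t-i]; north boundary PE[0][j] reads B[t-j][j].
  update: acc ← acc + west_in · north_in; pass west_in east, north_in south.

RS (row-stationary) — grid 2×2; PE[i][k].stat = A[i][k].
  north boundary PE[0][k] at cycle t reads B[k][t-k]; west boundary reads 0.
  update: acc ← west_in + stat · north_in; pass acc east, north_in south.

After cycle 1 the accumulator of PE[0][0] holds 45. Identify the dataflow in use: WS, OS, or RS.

dataflow = RS

Under WS (2×3), PE[0][0]:
  t=0 PE[0][0]: acc=27 h=9 v=27
  t=1 PE[0][0]: acc=18 h=6 v=18
Under OS (2×3), PE[0][0]:
  t=0 PE[0][0]: acc=27 h=9 v=3
  t=1 PE[0][0]: acc=41 h=7 v=2
Under RS (2×2), PE[0][0]:
  t=0 PE[0][0]: acc=27 h=27 v=3
  t=1 PE[0][0]: acc=45 h=45 v=5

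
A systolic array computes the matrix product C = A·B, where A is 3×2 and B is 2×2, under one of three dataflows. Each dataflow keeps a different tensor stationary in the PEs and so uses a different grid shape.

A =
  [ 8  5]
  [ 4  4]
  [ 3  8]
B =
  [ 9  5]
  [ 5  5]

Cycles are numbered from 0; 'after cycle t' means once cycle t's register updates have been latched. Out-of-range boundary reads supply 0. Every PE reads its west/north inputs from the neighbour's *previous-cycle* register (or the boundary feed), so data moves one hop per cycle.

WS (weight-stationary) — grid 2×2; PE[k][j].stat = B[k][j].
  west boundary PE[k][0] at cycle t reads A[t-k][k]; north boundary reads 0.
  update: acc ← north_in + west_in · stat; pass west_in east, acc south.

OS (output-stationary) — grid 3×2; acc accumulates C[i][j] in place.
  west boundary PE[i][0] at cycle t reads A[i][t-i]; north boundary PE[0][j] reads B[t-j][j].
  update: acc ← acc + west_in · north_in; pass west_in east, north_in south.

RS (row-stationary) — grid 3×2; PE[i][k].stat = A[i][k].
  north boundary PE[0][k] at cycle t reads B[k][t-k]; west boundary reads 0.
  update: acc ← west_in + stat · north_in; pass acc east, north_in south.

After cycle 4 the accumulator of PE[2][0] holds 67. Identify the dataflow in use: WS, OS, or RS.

dataflow = OS

— WS: 2×2 array has no PE[2][0].
OS [3×2] PE[2][0] across cycles:
  [0] (2,0) acc=0 (h:0 v:0)
  [1] (2,0) acc=0 (h:0 v:0)
  [2] (2,0) acc=27 (h:3 v:9)
  [3] (2,0) acc=67 (h:8 v:5)
  [4] (2,0) acc=67 (h:0 v:0)
RS [3×2] PE[2][0] across cycles:
  [0] (2,0) acc=0 (h:0 v:0)
  [1] (2,0) acc=0 (h:0 v:0)
  [2] (2,0) acc=27 (h:27 v:9)
  [3] (2,0) acc=15 (h:15 v:5)
  [4] (2,0) acc=0 (h:0 v:0)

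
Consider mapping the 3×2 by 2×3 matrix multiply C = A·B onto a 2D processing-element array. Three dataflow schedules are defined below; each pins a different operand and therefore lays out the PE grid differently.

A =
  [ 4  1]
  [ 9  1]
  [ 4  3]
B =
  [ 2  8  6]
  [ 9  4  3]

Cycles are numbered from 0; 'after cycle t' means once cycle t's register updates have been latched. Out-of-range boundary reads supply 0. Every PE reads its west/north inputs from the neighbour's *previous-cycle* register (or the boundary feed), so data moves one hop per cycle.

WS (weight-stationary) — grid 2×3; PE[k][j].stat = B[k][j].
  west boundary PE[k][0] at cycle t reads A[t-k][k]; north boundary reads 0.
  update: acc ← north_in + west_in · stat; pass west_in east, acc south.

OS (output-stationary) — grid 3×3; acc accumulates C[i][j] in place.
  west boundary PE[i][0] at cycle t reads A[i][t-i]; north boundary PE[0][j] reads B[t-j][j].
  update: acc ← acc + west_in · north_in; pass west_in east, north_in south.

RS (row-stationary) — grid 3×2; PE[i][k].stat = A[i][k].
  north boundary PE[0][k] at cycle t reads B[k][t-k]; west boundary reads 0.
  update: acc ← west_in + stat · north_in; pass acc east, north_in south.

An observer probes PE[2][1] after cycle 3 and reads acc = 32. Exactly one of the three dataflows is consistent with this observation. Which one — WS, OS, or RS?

dataflow = OS

WS: PE[2][1] is outside its 2×3 grid.
OS [3×3] PE[2][1] across cycles:
  c0 r2c1: 0 / 0 / 0
  c1 r2c1: 0 / 0 / 0
  c2 r2c1: 0 / 0 / 0
  c3 r2c1: 32 / 4 / 8
RS [3×2] PE[2][1] across cycles:
  c0 r2c1: 0 / 0 / 0
  c1 r2c1: 0 / 0 / 0
  c2 r2c1: 0 / 0 / 0
  c3 r2c1: 35 / 35 / 9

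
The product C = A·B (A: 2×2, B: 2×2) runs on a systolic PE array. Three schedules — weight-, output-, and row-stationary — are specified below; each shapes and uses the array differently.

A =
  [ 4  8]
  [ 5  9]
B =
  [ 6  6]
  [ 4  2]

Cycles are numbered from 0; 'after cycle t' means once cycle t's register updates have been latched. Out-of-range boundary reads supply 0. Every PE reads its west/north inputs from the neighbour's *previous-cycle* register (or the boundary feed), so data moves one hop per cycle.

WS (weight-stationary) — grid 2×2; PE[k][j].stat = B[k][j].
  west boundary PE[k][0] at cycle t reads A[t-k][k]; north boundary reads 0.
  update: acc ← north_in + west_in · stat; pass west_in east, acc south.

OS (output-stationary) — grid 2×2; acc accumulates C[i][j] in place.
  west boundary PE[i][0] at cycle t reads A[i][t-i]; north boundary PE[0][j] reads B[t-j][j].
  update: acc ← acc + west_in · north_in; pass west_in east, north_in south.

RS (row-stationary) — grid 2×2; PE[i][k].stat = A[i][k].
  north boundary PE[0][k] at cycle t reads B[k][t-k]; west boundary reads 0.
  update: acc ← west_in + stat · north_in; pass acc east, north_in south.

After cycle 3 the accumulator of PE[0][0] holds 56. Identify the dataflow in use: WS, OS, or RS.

— WS: 2×2; PE[0][0] trace:
  0: (0,0).acc=24  regs=<4,24>
  1: (0,0).acc=30  regs=<5,30>
  2: (0,0).acc=0  regs=<0,0>
  3: (0,0).acc=0  regs=<0,0>
— OS: 2×2; PE[0][0] trace:
  0: (0,0).acc=24  regs=<4,6>
  1: (0,0).acc=56  regs=<8,4>
  2: (0,0).acc=56  regs=<0,0>
  3: (0,0).acc=56  regs=<0,0>
— RS: 2×2; PE[0][0] trace:
  0: (0,0).acc=24  regs=<24,6>
  1: (0,0).acc=24  regs=<24,6>
  2: (0,0).acc=0  regs=<0,0>
  3: (0,0).acc=0  regs=<0,0>

dataflow = OS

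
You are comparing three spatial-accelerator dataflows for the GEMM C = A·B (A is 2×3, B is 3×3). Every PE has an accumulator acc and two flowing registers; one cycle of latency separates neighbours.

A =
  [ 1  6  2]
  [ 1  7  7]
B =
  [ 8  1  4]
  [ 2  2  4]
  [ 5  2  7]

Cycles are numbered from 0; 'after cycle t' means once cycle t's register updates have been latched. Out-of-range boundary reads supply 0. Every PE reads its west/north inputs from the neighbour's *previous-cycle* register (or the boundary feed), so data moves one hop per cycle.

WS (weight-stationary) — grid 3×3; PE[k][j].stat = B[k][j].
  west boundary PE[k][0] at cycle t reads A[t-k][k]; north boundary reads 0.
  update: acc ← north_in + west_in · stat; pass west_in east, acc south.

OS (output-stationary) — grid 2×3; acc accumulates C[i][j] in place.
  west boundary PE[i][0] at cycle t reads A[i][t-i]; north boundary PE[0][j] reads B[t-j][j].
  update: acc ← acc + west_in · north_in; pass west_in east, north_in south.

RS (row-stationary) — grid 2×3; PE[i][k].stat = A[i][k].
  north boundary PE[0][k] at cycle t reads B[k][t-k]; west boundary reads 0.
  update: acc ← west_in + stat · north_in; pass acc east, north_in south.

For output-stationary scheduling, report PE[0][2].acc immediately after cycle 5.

PE[0][2].acc = 42

OS (2×3). Following PE[0][2] plus its west/north inputs:
  cycle 0: PE[0][1] → acc 0, east 0, south 0
  cycle 0: PE[0][2] → acc 0, east 0, south 0
  cycle 1: PE[0][1] → acc 1, east 1, south 1
  cycle 1: PE[0][2] → acc 0, east 0, south 0
  cycle 2: PE[0][1] → acc 13, east 6, south 2
  cycle 2: PE[0][2] → acc 4, east 1, south 4
  cycle 3: PE[0][1] → acc 17, east 2, south 2
  cycle 3: PE[0][2] → acc 28, east 6, south 4
  cycle 4: PE[0][1] → acc 17, east 0, south 0
  cycle 4: PE[0][2] → acc 42, east 2, south 7
  cycle 5: PE[0][1] → acc 17, east 0, south 0
  cycle 5: PE[0][2] → acc 42, east 0, south 0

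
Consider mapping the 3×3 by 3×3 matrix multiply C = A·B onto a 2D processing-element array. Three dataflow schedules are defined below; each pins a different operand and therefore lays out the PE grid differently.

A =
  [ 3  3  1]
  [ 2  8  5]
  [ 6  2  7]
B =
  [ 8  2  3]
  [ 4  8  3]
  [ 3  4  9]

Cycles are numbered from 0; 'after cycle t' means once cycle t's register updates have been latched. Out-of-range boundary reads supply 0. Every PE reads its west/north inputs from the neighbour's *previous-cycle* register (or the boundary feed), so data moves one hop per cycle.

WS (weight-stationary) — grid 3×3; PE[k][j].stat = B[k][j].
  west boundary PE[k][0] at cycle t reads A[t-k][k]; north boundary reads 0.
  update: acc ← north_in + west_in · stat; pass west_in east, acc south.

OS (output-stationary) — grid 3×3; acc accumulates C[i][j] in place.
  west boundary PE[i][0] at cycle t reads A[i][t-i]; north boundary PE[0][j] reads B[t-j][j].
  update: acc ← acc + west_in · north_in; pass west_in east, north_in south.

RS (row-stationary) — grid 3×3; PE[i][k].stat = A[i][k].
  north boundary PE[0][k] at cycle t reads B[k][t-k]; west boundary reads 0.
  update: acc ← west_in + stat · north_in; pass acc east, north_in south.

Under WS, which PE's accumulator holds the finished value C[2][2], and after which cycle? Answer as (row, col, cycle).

(row, col, cycle) = (2, 2, 6)

WS: C[2][2] accumulates in PE[2][2]:
  after 0 — PE[2][2] acc=0, pass-E 0, pass-S 0
  after 1 — PE[2][2] acc=0, pass-E 0, pass-S 0
  after 2 — PE[2][2] acc=0, pass-E 0, pass-S 0
  after 3 — PE[2][2] acc=0, pass-E 0, pass-S 0
  after 4 — PE[2][2] acc=27, pass-E 1, pass-S 27
  after 5 — PE[2][2] acc=75, pass-E 5, pass-S 75
  after 6 — PE[2][2] acc=87, pass-E 7, pass-S 87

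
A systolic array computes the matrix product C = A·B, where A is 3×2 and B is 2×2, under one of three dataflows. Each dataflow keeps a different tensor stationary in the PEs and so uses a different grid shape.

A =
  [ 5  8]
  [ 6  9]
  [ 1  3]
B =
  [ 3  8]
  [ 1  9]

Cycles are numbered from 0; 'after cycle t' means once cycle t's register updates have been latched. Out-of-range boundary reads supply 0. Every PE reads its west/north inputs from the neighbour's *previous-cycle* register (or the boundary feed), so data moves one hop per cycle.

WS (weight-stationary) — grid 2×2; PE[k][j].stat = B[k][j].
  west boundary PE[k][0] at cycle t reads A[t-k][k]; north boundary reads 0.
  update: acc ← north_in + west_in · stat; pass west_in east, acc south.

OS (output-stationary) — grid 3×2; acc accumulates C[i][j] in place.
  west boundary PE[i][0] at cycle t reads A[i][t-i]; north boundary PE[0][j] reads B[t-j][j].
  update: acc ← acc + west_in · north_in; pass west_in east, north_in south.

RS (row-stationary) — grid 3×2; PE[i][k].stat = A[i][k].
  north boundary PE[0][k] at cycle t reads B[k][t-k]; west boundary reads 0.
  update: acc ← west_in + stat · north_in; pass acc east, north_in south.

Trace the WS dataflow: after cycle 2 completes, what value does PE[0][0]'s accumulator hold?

PE[0][0].acc = 3

Tracing WS — 2×2 array, target PE[0][0]:
  @0  [0,0]  acc 15  |  →5  ↓15
  @1  [0,0]  acc 18  |  →6  ↓18
  @2  [0,0]  acc 3  |  →1  ↓3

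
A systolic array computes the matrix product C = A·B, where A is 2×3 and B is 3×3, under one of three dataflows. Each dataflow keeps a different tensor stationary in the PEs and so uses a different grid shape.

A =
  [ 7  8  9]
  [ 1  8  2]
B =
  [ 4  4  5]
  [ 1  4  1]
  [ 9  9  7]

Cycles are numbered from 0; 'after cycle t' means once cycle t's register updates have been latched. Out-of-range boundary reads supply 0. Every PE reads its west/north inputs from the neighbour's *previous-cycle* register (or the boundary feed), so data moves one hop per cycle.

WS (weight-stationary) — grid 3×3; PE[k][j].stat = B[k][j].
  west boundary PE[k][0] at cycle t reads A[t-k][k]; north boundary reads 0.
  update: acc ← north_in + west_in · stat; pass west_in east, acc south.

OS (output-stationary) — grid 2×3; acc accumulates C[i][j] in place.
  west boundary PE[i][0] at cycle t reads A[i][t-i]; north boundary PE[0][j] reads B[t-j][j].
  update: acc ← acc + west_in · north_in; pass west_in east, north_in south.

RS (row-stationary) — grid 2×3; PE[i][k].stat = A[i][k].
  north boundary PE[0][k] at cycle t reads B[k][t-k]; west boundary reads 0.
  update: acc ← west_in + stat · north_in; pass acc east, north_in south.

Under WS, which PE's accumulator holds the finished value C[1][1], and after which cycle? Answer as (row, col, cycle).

(row, col, cycle) = (2, 1, 4)

Under WS, C[1][1] lands at PE[2][1]:
  t=0 PE[2][1]: acc=0 h=0 v=0
  t=1 PE[2][1]: acc=0 h=0 v=0
  t=2 PE[2][1]: acc=0 h=0 v=0
  t=3 PE[2][1]: acc=141 h=9 v=141
  t=4 PE[2][1]: acc=54 h=2 v=54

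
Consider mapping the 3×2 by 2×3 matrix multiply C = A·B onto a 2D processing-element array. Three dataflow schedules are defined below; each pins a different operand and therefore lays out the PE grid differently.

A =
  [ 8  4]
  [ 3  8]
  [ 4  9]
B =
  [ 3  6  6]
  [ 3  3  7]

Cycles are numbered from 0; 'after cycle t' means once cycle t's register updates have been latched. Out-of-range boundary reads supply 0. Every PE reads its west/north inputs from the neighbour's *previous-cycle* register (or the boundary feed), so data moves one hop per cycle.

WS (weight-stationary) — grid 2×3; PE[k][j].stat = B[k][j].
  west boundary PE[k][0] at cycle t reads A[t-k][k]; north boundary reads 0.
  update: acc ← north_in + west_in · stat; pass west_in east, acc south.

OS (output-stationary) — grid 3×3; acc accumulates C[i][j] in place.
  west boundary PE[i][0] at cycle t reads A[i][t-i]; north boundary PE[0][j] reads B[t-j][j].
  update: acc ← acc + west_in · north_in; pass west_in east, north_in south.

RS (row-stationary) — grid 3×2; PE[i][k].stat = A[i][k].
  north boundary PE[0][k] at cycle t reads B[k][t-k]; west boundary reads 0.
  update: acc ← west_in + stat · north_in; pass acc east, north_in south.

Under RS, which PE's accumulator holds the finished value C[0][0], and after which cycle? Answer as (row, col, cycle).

RS — PE[0][1] is where C[0][0] collects:
  0: (0,1).acc=0  regs=<0,0>
  1: (0,1).acc=36  regs=<36,3>

(row, col, cycle) = (0, 1, 1)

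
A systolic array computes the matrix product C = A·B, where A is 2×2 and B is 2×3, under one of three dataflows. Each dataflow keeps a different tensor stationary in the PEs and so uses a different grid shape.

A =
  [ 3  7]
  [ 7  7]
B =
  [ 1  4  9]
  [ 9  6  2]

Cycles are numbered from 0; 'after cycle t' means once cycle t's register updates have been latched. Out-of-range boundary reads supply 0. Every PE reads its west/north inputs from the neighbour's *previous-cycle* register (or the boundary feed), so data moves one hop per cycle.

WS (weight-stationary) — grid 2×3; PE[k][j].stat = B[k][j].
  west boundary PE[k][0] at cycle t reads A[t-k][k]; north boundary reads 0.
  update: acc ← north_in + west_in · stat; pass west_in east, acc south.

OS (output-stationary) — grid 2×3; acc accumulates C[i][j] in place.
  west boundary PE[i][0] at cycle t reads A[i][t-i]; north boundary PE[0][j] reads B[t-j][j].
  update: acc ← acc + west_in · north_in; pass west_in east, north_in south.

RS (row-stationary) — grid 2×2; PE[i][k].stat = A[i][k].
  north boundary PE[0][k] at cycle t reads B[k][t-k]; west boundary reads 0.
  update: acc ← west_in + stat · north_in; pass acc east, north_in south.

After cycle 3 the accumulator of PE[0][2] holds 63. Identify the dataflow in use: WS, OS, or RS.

WS [2×3] PE[0][2] across cycles:
  0: (0,2).acc=0  regs=<0,0>
  1: (0,2).acc=0  regs=<0,0>
  2: (0,2).acc=27  regs=<3,27>
  3: (0,2).acc=63  regs=<7,63>
OS [2×3] PE[0][2] across cycles:
  0: (0,2).acc=0  regs=<0,0>
  1: (0,2).acc=0  regs=<0,0>
  2: (0,2).acc=27  regs=<3,9>
  3: (0,2).acc=41  regs=<7,2>
RS (2×2): PE[0][2] does not exist.

dataflow = WS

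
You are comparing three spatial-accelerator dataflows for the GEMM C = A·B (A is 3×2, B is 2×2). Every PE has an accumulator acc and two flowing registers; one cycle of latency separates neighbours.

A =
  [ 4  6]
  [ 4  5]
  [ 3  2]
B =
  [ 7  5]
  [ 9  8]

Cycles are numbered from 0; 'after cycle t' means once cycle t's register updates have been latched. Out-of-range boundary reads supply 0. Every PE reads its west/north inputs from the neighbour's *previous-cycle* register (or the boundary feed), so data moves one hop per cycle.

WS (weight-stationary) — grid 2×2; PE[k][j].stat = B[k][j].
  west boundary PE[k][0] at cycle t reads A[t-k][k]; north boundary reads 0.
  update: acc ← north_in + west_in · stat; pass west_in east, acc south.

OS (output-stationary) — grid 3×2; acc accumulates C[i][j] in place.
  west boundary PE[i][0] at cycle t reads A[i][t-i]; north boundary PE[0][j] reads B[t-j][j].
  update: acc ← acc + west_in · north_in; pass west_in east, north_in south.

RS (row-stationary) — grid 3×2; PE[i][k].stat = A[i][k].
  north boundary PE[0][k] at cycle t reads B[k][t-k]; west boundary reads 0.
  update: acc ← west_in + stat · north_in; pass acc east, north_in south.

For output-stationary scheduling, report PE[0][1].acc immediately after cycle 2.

OS on a 3×2 grid — tracing PE[0][1] and its feeders:
  step 0 · PE0,0: acc=28; fwd→4 fwd↓7
  step 0 · PE0,1: acc=0; fwd→0 fwd↓0
  step 1 · PE0,0: acc=82; fwd→6 fwd↓9
  step 1 · PE0,1: acc=20; fwd→4 fwd↓5
  step 2 · PE0,0: acc=82; fwd→0 fwd↓0
  step 2 · PE0,1: acc=68; fwd→6 fwd↓8

PE[0][1].acc = 68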